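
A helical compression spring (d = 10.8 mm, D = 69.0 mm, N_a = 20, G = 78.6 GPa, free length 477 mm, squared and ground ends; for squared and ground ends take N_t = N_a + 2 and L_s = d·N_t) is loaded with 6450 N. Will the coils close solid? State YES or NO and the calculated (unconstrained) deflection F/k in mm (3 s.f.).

k = Gd⁴/(8D³N_a) = (78.6×10³)(10.8⁴)/(8·69.0³·20) = 20.345 N/mm
N_t = 22; L_s = 10.8·22 = 237.6 mm; δ_solid = L₀ − L_s = 477 − 237.6 = 239.4 mm
δ = F/k = 6450/20.345 = 317.04 mm
δ ≥ δ_solid → spring goes solid

YES, δ = 317 mm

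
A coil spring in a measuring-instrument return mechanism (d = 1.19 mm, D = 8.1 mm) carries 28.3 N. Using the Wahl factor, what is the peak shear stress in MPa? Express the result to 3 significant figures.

Spring index C = D/d = 8.1/1.19 = 6.8067
K_W = (4C−1)/(4C−4) + 0.615/C = 26.227/23.227 + 0.0904 = 1.2195
τ₀ = 8FD/(πd³) = 8·28.3·8.1/(π·1.19³) = 1833.84/5.2941 = 346.39 MPa
τ_max = K·τ₀ = 1.2195 × 346.39 = 422.43 MPa

422 MPa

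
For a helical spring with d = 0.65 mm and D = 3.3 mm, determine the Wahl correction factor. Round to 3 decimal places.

C = D/d = 3.3/0.65 = 5.0769
K_W = (4C−1)/(4C−4) + 0.615/C = 19.308/16.308 + 0.1211 = 1.3051

1.305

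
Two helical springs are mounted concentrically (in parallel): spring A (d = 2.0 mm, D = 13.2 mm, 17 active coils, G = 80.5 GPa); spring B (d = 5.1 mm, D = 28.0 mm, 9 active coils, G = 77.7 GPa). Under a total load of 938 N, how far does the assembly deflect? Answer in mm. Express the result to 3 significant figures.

25.1 mm

k_A = Gd⁴/(8D³N_a) = (80.5×10³)(2.0⁴)/(8·13.2³·17) = 4.1177 N/mm
k_B = Gd⁴/(8D³N_a) = (77.7×10³)(5.1⁴)/(8·28.0³·9) = 33.258 N/mm
Parallel: k_eq = 4.1177 + 33.258 = 37.376 N/mm
δ = F/k_eq = 938/37.376 = 25.097 mm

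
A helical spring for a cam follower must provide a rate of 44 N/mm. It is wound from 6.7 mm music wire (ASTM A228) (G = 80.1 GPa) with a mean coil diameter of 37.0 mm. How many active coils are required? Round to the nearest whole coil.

N_a = Gd⁴/(8D³k) = (80.1×10³ × 6.7⁴)/(8 × 37.0³ × 44)
    = 1.6141e+08 / 1.78299e+07 = 9.053 → 9 coils

9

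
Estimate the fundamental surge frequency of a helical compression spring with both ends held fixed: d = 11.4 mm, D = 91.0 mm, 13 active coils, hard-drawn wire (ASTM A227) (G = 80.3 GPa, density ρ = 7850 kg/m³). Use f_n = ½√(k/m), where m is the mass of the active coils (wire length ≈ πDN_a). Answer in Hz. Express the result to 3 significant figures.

38.1 Hz

k = Gd⁴/(8D³N_a) = (80.3×10³)(11.4⁴)/(8·91.0³·13) = 17.305 N/mm = 17305 N/m
Wire length L = πDN_a = π·91.0·13 = 3716.5 mm
m = ρ·(πd²/4)·L = 7850 × 102.07×10⁻⁶ m² × 3.7165 m = 2.9779 kg
f_n = ½√(k/m) = 0.5·√(17305/2.9779) = 0.5·√(5811.3) = 38.116 Hz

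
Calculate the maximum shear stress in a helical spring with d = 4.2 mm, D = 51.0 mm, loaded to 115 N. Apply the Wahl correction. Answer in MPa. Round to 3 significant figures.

Spring index C = D/d = 51.0/4.2 = 12.1429
K_W = (4C−1)/(4C−4) + 0.615/C = 47.571/44.571 + 0.0506 = 1.1180
τ₀ = 8FD/(πd³) = 8·115·51.0/(π·4.2³) = 46920/232.75 = 201.59 MPa
τ_max = K·τ₀ = 1.1180 × 201.59 = 225.36 MPa

225 MPa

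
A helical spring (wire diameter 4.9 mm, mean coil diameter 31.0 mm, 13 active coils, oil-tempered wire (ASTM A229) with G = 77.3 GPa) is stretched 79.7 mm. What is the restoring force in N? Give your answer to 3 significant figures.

1150 N

k = Gd⁴/(8D³N_a) = (77.3×10³)(4.9⁴)/(8·31.0³·13) = 14.383 N/mm
F = k·δ = 14.383 × 79.7 = 1146.3 N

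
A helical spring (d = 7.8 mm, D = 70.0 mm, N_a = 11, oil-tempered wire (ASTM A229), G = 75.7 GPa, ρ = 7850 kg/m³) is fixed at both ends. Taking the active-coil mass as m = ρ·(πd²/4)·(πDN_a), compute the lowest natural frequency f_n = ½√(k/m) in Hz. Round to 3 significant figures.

50.6 Hz

k = Gd⁴/(8D³N_a) = (75.7×10³)(7.8⁴)/(8·70.0³·11) = 9.2832 N/mm = 9283.2 N/m
Wire length L = πDN_a = π·70.0·11 = 2419 mm
m = ρ·(πd²/4)·L = 7850 × 47.784×10⁻⁶ m² × 2.419 m = 0.90738 kg
f_n = ½√(k/m) = 0.5·√(9283.2/0.90738) = 0.5·√(10231) = 50.574 Hz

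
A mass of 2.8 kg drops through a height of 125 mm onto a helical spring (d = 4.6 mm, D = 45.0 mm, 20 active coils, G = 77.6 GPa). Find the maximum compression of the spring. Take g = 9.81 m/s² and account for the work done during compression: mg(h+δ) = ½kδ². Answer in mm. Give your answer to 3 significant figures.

k = Gd⁴/(8D³N_a) = (77.6×10³)(4.6⁴)/(8·45.0³·20) = 2.3831 N/mm
W = mg = 2.8 × 9.81 = 27.468 N
½kδ² − Wδ − Wh = 0 → δ = (W + √(W² + 2kWh))/k
δ = (27.468 + √(754.49 + 16364.5))/2.3831 = (27.468 + 130.84)/2.3831 = 66.43 mm

66.4 mm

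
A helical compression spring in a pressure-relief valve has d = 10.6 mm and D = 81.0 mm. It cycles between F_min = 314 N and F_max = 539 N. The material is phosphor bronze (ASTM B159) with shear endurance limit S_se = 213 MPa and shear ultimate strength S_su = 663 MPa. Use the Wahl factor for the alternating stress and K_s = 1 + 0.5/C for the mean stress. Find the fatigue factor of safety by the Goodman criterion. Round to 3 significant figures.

C = D/d = 81.0/10.6 = 7.6415; K_W = (4C−1)/(4C−4)+0.615/C = 1.1934; K_s = 1+0.5/C = 1.0654
F_a = (F_max−F_min)/2 = 112.5 N; F_m = (F_max+F_min)/2 = 426.5 N
τ_a = K_W·8F_aD/(πd³) = 1.1934 × 19.483 = 23.251 MPa
τ_m = K_s·8F_mD/(πd³) = 1.0654 × 73.863 = 78.696 MPa
Goodman: 1/n_f = τ_a/S_se + τ_m/S_su = 23.251/213 + 78.696/663 = 0.10916 + 0.11870 = 0.22786
n_f = 1/0.22786 = 4.389

4.39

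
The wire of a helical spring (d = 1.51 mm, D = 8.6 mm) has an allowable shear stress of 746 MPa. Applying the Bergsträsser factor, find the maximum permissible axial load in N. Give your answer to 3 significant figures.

C = D/d = 8.6/1.51 = 5.6954
K_B = (4C+2)/(4C−3) = 24.781/19.781 = 1.2528
τ_max = K·8FD/(πd³) → F_max = τ_allow·πd³/(8DK)
F_max = 746·π·1.51³/(8·8.6·1.2528) = 8069/86.19 = 93.619 N

93.6 N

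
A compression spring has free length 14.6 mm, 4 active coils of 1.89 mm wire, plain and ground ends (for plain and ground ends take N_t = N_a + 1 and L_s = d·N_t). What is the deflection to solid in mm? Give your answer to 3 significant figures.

5.15 mm

N_t = 5; L_s = 1.89·5 = 9.45 mm
δ_solid = L₀ − L_s = 14.6 − 9.45 = 5.15 mm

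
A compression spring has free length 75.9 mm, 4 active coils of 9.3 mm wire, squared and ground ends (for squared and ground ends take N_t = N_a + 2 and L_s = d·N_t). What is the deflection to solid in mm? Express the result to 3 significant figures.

20.1 mm

N_t = 6; L_s = 9.3·6 = 55.8 mm
δ_solid = L₀ − L_s = 75.9 − 55.8 = 20.1 mm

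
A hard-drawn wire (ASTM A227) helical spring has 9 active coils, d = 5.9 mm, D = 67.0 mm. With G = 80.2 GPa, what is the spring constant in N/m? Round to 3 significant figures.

k = Gd⁴/(8D³N_a) = (80.2×10³ × 5.9⁴) / (8 × 67.0³ × 9)
  = 9.71812e+07 / 2.16549e+07 = 4.4877 N/mm = 4487.7 N/m

4490 N/m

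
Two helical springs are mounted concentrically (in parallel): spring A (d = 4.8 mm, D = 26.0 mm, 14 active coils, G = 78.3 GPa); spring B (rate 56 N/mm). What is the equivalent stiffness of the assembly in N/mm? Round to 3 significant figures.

k_A = Gd⁴/(8D³N_a) = (78.3×10³)(4.8⁴)/(8·26.0³·14) = 21.115 N/mm
Parallel: k_eq = 21.115 + 56 = 77.115 N/mm

77.1 N/mm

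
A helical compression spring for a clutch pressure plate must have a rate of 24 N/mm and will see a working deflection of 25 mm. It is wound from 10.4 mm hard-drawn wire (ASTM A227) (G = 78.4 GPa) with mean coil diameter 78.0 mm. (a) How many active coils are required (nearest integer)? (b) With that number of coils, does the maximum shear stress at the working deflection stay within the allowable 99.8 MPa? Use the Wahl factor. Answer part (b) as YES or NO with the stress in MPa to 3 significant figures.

N_a = Gd⁴/(8D³k) = (78.4×10³)(10.4⁴)/(8·78.0³·24) = 10.07 → N_a = 10
Actual rate k = Gd⁴/(8D³·10) = 24.159 N/mm
Working load F = kδ = 24.159·25 = 603.97 N
C = 78.0/10.4 = 7.5000; K_W = (4C−1)/(4C−4)+0.615/C = 1.1974
τ_max = K_W·8FD/(πd³) = 1.1974·106.65 = 127.7 MPa
τ_max > 99.8 MPa → exceeds allowable

(a) 10 coils; (b) NO, τ_max = 128 MPa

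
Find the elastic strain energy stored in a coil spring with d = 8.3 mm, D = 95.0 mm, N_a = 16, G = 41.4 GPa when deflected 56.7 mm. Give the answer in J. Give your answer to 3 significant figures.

k = Gd⁴/(8D³N_a) = (41.4×10³)(8.3⁴)/(8·95.0³·16) = 1.7903 N/mm
U = ½kδ² = 0.5 × 1.7903 × 56.7² = 2877.8 N·mm = 2.8778 J

2.88 J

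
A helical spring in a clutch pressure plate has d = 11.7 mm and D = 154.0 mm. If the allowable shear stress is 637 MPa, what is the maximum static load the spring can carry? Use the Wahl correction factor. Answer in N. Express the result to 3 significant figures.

C = D/d = 154.0/11.7 = 13.1624
K_W = (4C−1)/(4C−4) + 0.615/C = 51.650/48.650 + 0.0467 = 1.1084
τ_max = K·8FD/(πd³) → F_max = τ_allow·πd³/(8DK)
F_max = 637·π·11.7³/(8·154.0·1.1084) = 3.2051e+06/1365.5 = 2347.2 N

2350 N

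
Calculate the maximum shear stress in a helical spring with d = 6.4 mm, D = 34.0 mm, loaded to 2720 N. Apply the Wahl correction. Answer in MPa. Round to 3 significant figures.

1160 MPa

Spring index C = D/d = 34.0/6.4 = 5.3125
K_W = (4C−1)/(4C−4) + 0.615/C = 20.250/17.250 + 0.1158 = 1.2897
τ₀ = 8FD/(πd³) = 8·2720·34.0/(π·6.4³) = 739840/823.55 = 898.36 MPa
τ_max = K·τ₀ = 1.2897 × 898.36 = 1158.6 MPa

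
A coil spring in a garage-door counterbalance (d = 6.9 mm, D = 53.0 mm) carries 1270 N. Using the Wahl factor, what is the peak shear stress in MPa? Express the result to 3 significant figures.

622 MPa

Spring index C = D/d = 53.0/6.9 = 7.6812
K_W = (4C−1)/(4C−4) + 0.615/C = 29.725/26.725 + 0.0801 = 1.1923
τ₀ = 8FD/(πd³) = 8·1270·53.0/(π·6.9³) = 538480/1032 = 521.76 MPa
τ_max = K·τ₀ = 1.1923 × 521.76 = 622.11 MPa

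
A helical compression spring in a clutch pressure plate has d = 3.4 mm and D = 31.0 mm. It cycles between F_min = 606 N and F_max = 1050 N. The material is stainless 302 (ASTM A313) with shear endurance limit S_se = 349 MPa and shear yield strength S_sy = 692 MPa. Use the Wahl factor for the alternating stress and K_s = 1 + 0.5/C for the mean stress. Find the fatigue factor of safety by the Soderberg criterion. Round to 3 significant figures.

0.249

C = D/d = 31.0/3.4 = 9.1176; K_W = (4C−1)/(4C−4)+0.615/C = 1.1598; K_s = 1+0.5/C = 1.0548
F_a = (F_max−F_min)/2 = 222 N; F_m = (F_max+F_min)/2 = 828 N
τ_a = K_W·8F_aD/(πd³) = 1.1598 × 445.88 = 517.15 MPa
τ_m = K_s·8F_mD/(πd³) = 1.0548 × 1663 = 1754.2 MPa
Soderberg: 1/n_f = τ_a/S_se + τ_m/S_sy = 517.15/349 + 1754.2/692 = 1.48181 + 2.53498 = 4.0168
n_f = 1/4.0168 = 0.249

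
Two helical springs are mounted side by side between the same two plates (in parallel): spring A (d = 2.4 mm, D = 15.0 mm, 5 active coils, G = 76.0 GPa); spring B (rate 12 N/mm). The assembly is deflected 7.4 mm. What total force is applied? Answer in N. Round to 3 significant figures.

227 N

k_A = Gd⁴/(8D³N_a) = (76.0×10³)(2.4⁴)/(8·15.0³·5) = 18.678 N/mm
Parallel: k_eq = 18.678 + 12 = 30.678 N/mm
F = k_eq·δ = 30.678·7.4 = 227.02 N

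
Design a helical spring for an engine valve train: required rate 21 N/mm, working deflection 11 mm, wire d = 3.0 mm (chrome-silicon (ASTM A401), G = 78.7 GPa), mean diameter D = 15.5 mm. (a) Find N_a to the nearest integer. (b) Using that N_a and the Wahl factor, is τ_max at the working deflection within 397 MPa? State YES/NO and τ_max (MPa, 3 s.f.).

N_a = Gd⁴/(8D³k) = (78.7×10³)(3.0⁴)/(8·15.5³·21) = 10.19 → N_a = 10
Actual rate k = Gd⁴/(8D³·10) = 21.398 N/mm
Working load F = kδ = 21.398·11 = 235.38 N
C = 15.5/3.0 = 5.1667; K_W = (4C−1)/(4C−4)+0.615/C = 1.2990
τ_max = K_W·8FD/(πd³) = 1.2990·344.09 = 446.99 MPa
τ_max > 397 MPa → exceeds allowable

(a) 10 coils; (b) NO, τ_max = 447 MPa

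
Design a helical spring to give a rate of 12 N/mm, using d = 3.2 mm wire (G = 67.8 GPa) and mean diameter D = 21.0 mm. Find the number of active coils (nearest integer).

N_a = Gd⁴/(8D³k) = (67.8×10³ × 3.2⁴)/(8 × 21.0³ × 12)
    = 7.10935e+06 / 889056 = 7.997 → 8 coils

8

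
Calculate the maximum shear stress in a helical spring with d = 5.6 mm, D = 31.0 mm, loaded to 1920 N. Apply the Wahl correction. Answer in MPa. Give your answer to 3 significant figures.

1100 MPa

Spring index C = D/d = 31.0/5.6 = 5.5357
K_W = (4C−1)/(4C−4) + 0.615/C = 21.143/18.143 + 0.1111 = 1.2765
τ₀ = 8FD/(πd³) = 8·1920·31.0/(π·5.6³) = 476160/551.71 = 863.06 MPa
τ_max = K·τ₀ = 1.2765 × 863.06 = 1101.6 MPa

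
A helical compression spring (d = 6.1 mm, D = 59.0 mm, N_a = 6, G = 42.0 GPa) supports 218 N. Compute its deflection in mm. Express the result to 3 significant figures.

k = Gd⁴/(8D³N_a) = (42.0×10³)(6.1⁴)/(8·59.0³·6) = 5.8989 N/mm
δ = F/k = 218 / 5.8989 = 36.956 mm

37.0 mm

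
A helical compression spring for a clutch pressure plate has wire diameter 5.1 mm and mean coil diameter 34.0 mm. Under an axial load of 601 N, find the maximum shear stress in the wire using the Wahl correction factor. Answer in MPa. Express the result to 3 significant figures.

Spring index C = D/d = 34.0/5.1 = 6.6667
K_W = (4C−1)/(4C−4) + 0.615/C = 25.667/22.667 + 0.0922 = 1.2246
τ₀ = 8FD/(πd³) = 8·601·34.0/(π·5.1³) = 163472/416.74 = 392.27 MPa
τ_max = K·τ₀ = 1.2246 × 392.27 = 480.37 MPa

480 MPa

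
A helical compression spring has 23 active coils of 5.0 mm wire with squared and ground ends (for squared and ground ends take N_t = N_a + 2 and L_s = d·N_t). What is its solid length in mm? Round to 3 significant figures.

125 mm

squared and ground ends: N_t = N_a + 2 = 23 + 2 = 25
L_s = d·N_t = 5.0 × 25 = 125 mm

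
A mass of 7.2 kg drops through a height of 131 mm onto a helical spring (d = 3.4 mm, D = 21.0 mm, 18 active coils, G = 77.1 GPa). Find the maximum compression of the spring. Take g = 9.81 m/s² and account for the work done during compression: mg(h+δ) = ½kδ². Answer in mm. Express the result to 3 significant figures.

k = Gd⁴/(8D³N_a) = (77.1×10³)(3.4⁴)/(8·21.0³·18) = 7.7259 N/mm
W = mg = 7.2 × 9.81 = 70.632 N
½kδ² − Wδ − Wh = 0 → δ = (W + √(W² + 2kWh))/k
δ = (70.632 + √(4988.9 + 142972))/7.7259 = (70.632 + 384.66)/7.7259 = 58.93 mm

58.9 mm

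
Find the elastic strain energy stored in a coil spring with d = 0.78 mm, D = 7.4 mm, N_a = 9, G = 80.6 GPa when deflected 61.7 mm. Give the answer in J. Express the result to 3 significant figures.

1.95 J

k = Gd⁴/(8D³N_a) = (80.6×10³)(0.78⁴)/(8·7.4³·9) = 1.0226 N/mm
U = ½kδ² = 0.5 × 1.0226 × 61.7² = 1946.4 N·mm = 1.9464 J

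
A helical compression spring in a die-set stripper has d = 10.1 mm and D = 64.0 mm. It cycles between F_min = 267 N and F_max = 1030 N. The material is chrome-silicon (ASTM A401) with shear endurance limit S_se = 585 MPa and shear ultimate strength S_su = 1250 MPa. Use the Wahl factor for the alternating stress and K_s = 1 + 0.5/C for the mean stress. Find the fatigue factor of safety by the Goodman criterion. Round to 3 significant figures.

C = D/d = 64.0/10.1 = 6.3366; K_W = (4C−1)/(4C−4)+0.615/C = 1.2376; K_s = 1+0.5/C = 1.0789
F_a = (F_max−F_min)/2 = 381.5 N; F_m = (F_max+F_min)/2 = 648.5 N
τ_a = K_W·8F_aD/(πd³) = 1.2376 × 60.346 = 74.684 MPa
τ_m = K_s·8F_mD/(πd³) = 1.0789 × 102.58 = 110.68 MPa
Goodman: 1/n_f = τ_a/S_se + τ_m/S_su = 74.684/585 + 110.68/1250 = 0.12767 + 0.08854 = 0.21621
n_f = 1/0.21621 = 4.625

4.63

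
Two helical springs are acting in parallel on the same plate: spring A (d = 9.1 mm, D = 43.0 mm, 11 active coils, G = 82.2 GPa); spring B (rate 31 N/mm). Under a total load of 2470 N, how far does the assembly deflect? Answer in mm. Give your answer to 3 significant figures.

k_A = Gd⁴/(8D³N_a) = (82.2×10³)(9.1⁴)/(8·43.0³·11) = 80.566 N/mm
Parallel: k_eq = 80.566 + 31 = 111.57 N/mm
δ = F/k_eq = 2470/111.57 = 22.139 mm

22.1 mm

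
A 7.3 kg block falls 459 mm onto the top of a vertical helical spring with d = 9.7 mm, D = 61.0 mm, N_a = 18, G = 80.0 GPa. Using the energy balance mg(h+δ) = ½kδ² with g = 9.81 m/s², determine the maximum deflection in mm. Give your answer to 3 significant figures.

k = Gd⁴/(8D³N_a) = (80.0×10³)(9.7⁴)/(8·61.0³·18) = 21.668 N/mm
W = mg = 7.3 × 9.81 = 71.613 N
½kδ² − Wδ − Wh = 0 → δ = (W + √(W² + 2kWh))/k
δ = (71.613 + √(5128.4 + 1.42449e+06))/21.668 = (71.613 + 1195.7)/21.668 = 58.485 mm

58.5 mm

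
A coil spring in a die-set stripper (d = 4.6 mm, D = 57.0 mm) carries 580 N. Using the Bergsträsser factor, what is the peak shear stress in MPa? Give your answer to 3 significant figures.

958 MPa

Spring index C = D/d = 57.0/4.6 = 12.3913
K_B = (4C+2)/(4C−3) = 51.565/46.565 = 1.1074
τ₀ = 8FD/(πd³) = 8·580·57.0/(π·4.6³) = 264480/305.79 = 864.91 MPa
τ_max = K·τ₀ = 1.1074 × 864.91 = 957.78 MPa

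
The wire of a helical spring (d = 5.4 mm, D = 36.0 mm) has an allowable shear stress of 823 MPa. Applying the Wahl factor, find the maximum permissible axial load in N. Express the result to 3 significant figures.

C = D/d = 36.0/5.4 = 6.6667
K_W = (4C−1)/(4C−4) + 0.615/C = 25.667/22.667 + 0.0923 = 1.2246
τ_max = K·8FD/(πd³) → F_max = τ_allow·πd³/(8DK)
F_max = 823·π·5.4³/(8·36.0·1.2246) = 4.0713e+05/352.69 = 1154.4 N

1150 N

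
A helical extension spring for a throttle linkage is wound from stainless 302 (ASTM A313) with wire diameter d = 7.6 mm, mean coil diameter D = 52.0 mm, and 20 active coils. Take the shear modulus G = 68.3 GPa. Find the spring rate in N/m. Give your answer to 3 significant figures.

k = Gd⁴/(8D³N_a) = (68.3×10³ × 7.6⁴) / (8 × 52.0³ × 20)
  = 2.27864e+08 / 2.24973e+07 = 10.128 N/mm = 10128 N/m

10100 N/m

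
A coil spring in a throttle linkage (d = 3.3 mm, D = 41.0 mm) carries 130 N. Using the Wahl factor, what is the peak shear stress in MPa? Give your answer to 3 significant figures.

Spring index C = D/d = 41.0/3.3 = 12.4242
K_W = (4C−1)/(4C−4) + 0.615/C = 48.697/45.697 + 0.0495 = 1.1151
τ₀ = 8FD/(πd³) = 8·130·41.0/(π·3.3³) = 42640/112.9 = 377.68 MPa
τ_max = K·τ₀ = 1.1151 × 377.68 = 421.17 MPa

421 MPa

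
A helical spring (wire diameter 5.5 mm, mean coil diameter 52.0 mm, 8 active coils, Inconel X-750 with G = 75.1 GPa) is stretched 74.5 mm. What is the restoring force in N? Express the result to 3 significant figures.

569 N

k = Gd⁴/(8D³N_a) = (75.1×10³)(5.5⁴)/(8·52.0³·8) = 7.6366 N/mm
F = k·δ = 7.6366 × 74.5 = 568.93 N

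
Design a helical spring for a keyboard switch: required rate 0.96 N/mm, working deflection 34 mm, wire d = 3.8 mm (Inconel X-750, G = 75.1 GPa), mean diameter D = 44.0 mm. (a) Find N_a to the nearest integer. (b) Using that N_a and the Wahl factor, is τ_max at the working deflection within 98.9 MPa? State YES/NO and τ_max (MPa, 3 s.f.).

N_a = Gd⁴/(8D³k) = (75.1×10³)(3.8⁴)/(8·44.0³·0.96) = 23.94 → N_a = 24
Actual rate k = Gd⁴/(8D³·24) = 0.95745 N/mm
Working load F = kδ = 0.95745·34 = 32.553 N
C = 44.0/3.8 = 11.5789; K_W = (4C−1)/(4C−4)+0.615/C = 1.1240
τ_max = K_W·8FD/(πd³) = 1.1240·66.472 = 74.715 MPa
τ_max ≤ 98.9 MPa → acceptable

(a) 24 coils; (b) YES, τ_max = 74.7 MPa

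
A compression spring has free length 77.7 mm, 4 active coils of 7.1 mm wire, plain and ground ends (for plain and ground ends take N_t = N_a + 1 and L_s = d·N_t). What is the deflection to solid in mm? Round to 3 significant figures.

N_t = 5; L_s = 7.1·5 = 35.5 mm
δ_solid = L₀ − L_s = 77.7 − 35.5 = 42.2 mm

42.2 mm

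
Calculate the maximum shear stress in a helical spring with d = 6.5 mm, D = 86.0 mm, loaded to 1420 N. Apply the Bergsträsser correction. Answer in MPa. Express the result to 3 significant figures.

Spring index C = D/d = 86.0/6.5 = 13.2308
K_B = (4C+2)/(4C−3) = 54.923/49.923 = 1.1002
τ₀ = 8FD/(πd³) = 8·1420·86.0/(π·6.5³) = 976960/862.76 = 1132.4 MPa
τ_max = K·τ₀ = 1.1002 × 1132.4 = 1245.8 MPa

1250 MPa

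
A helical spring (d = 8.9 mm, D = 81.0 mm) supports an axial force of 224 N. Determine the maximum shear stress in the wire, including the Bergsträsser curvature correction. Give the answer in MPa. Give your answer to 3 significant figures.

75.3 MPa

Spring index C = D/d = 81.0/8.9 = 9.1011
K_B = (4C+2)/(4C−3) = 38.404/33.404 = 1.1497
τ₀ = 8FD/(πd³) = 8·224·81.0/(π·8.9³) = 145152/2214.7 = 65.54 MPa
τ_max = K·τ₀ = 1.1497 × 65.54 = 75.349 MPa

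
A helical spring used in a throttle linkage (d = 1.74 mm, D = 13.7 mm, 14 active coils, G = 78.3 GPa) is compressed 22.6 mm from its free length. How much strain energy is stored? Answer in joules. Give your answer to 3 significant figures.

k = Gd⁴/(8D³N_a) = (78.3×10³)(1.74⁴)/(8·13.7³·14) = 2.4922 N/mm
U = ½kδ² = 0.5 × 2.4922 × 22.6² = 636.45 N·mm = 0.63645 J

0.636 J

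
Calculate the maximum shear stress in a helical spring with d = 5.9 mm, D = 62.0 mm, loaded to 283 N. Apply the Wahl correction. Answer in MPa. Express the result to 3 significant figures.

247 MPa

Spring index C = D/d = 62.0/5.9 = 10.5085
K_W = (4C−1)/(4C−4) + 0.615/C = 41.034/38.034 + 0.0585 = 1.1374
τ₀ = 8FD/(πd³) = 8·283·62.0/(π·5.9³) = 140368/645.22 = 217.55 MPa
τ_max = K·τ₀ = 1.1374 × 217.55 = 247.44 MPa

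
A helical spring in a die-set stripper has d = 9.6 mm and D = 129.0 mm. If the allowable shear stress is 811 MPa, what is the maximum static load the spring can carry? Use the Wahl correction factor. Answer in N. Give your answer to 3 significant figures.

C = D/d = 129.0/9.6 = 13.4375
K_W = (4C−1)/(4C−4) + 0.615/C = 52.750/49.750 + 0.0458 = 1.1061
τ_max = K·8FD/(πd³) → F_max = τ_allow·πd³/(8DK)
F_max = 811·π·9.6³/(8·129.0·1.1061) = 2.2542e+06/1141.5 = 1974.8 N

1970 N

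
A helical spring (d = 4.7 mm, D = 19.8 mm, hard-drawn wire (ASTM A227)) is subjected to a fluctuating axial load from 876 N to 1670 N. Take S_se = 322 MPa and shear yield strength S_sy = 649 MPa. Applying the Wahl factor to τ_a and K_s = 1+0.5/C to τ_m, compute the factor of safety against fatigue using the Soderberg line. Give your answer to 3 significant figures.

C = D/d = 19.8/4.7 = 4.2128; K_W = (4C−1)/(4C−4)+0.615/C = 1.3794; K_s = 1+0.5/C = 1.1187
F_a = (F_max−F_min)/2 = 397 N; F_m = (F_max+F_min)/2 = 1273 N
τ_a = K_W·8F_aD/(πd³) = 1.3794 × 192.8 = 265.95 MPa
τ_m = K_s·8F_mD/(πd³) = 1.1187 × 618.22 = 691.59 MPa
Soderberg: 1/n_f = τ_a/S_se + τ_m/S_sy = 265.95/322 + 691.59/649 = 0.82593 + 1.06562 = 1.8916
n_f = 1/1.8916 = 0.5287

0.529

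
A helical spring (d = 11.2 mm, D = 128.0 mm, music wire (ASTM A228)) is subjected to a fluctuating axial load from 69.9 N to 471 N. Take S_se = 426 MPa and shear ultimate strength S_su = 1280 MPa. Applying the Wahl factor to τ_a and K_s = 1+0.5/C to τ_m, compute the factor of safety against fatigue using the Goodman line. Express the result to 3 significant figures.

C = D/d = 128.0/11.2 = 11.4286; K_W = (4C−1)/(4C−4)+0.615/C = 1.1257; K_s = 1+0.5/C = 1.0437
F_a = (F_max−F_min)/2 = 200.55 N; F_m = (F_max+F_min)/2 = 270.45 N
τ_a = K_W·8F_aD/(πd³) = 1.1257 × 46.528 = 52.378 MPa
τ_m = K_s·8F_mD/(πd³) = 1.0437 × 62.746 = 65.491 MPa
Goodman: 1/n_f = τ_a/S_se + τ_m/S_su = 52.378/426 + 65.491/1280 = 0.12295 + 0.05116 = 0.17412
n_f = 1/0.17412 = 5.743

5.74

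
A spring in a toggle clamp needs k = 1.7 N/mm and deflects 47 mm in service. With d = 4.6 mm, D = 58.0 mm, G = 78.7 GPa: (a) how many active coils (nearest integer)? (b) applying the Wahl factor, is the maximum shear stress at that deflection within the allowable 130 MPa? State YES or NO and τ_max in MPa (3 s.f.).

N_a = Gd⁴/(8D³k) = (78.7×10³)(4.6⁴)/(8·58.0³·1.7) = 13.28 → N_a = 13
Actual rate k = Gd⁴/(8D³·13) = 1.7366 N/mm
Working load F = kδ = 1.7366·47 = 81.618 N
C = 58.0/4.6 = 12.6087; K_W = (4C−1)/(4C−4)+0.615/C = 1.1134
τ_max = K_W·8FD/(πd³) = 1.1134·123.85 = 137.89 MPa
τ_max > 130 MPa → exceeds allowable

(a) 13 coils; (b) NO, τ_max = 138 MPa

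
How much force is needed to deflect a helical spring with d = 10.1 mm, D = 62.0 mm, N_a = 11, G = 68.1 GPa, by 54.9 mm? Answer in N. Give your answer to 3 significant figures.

1860 N

k = Gd⁴/(8D³N_a) = (68.1×10³)(10.1⁴)/(8·62.0³·11) = 33.789 N/mm
F = k·δ = 33.789 × 54.9 = 1855 N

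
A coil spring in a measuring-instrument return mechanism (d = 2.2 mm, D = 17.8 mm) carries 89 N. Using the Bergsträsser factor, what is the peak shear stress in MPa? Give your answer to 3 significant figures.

443 MPa

Spring index C = D/d = 17.8/2.2 = 8.0909
K_B = (4C+2)/(4C−3) = 34.364/29.364 = 1.1703
τ₀ = 8FD/(πd³) = 8·89·17.8/(π·2.2³) = 12673.6/33.452 = 378.86 MPa
τ_max = K·τ₀ = 1.1703 × 378.86 = 443.38 MPa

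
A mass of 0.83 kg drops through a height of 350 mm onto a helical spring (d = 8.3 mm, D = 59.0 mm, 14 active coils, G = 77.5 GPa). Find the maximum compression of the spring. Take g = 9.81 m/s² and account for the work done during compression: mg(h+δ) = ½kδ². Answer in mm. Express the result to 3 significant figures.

k = Gd⁴/(8D³N_a) = (77.5×10³)(8.3⁴)/(8·59.0³·14) = 15.99 N/mm
W = mg = 0.83 × 9.81 = 8.1423 N
½kδ² − Wδ − Wh = 0 → δ = (W + √(W² + 2kWh))/k
δ = (8.1423 + √(66.297 + 91135))/15.99 = (8.1423 + 302)/15.99 = 19.396 mm

19.4 mm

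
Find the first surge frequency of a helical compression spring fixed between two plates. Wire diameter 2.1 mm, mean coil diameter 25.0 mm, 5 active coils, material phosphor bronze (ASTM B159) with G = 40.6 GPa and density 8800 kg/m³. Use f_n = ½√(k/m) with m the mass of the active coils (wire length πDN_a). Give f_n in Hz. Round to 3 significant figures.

k = Gd⁴/(8D³N_a) = (40.6×10³)(2.1⁴)/(8·25.0³·5) = 1.2633 N/mm = 1263.3 N/m
Wire length L = πDN_a = π·25.0·5 = 392.7 mm
m = ρ·(πd²/4)·L = 8800 × 3.4636×10⁻⁶ m² × 0.3927 m = 0.011969 kg
f_n = ½√(k/m) = 0.5·√(1263.3/0.011969) = 0.5·√(1.0555e+05) = 162.44 Hz

162 Hz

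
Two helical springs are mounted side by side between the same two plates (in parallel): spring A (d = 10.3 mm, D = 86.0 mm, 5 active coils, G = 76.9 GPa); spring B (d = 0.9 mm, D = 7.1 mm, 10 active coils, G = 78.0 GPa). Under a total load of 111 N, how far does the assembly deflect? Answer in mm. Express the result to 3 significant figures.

k_A = Gd⁴/(8D³N_a) = (76.9×10³)(10.3⁴)/(8·86.0³·5) = 34.019 N/mm
k_B = Gd⁴/(8D³N_a) = (78.0×10³)(0.9⁴)/(8·7.1³·10) = 1.7873 N/mm
Parallel: k_eq = 34.019 + 1.7873 = 35.806 N/mm
δ = F/k_eq = 111/35.806 = 3.1 mm

3.10 mm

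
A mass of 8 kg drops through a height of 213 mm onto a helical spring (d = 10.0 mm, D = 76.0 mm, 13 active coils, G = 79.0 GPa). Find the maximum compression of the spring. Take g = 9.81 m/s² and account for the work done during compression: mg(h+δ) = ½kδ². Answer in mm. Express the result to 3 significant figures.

k = Gd⁴/(8D³N_a) = (79.0×10³)(10.0⁴)/(8·76.0³·13) = 17.304 N/mm
W = mg = 8 × 9.81 = 78.48 N
½kδ² − Wδ − Wh = 0 → δ = (W + √(W² + 2kWh))/k
δ = (78.48 + √(6159.1 + 578524))/17.304 = (78.48 + 764.65)/17.304 = 48.724 mm

48.7 mm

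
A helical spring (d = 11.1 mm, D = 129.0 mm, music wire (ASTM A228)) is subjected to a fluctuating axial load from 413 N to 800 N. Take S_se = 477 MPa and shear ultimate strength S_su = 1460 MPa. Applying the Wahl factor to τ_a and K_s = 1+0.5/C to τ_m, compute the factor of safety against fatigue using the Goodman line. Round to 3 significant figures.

4.68

C = D/d = 129.0/11.1 = 11.6216; K_W = (4C−1)/(4C−4)+0.615/C = 1.1235; K_s = 1+0.5/C = 1.0430
F_a = (F_max−F_min)/2 = 193.5 N; F_m = (F_max+F_min)/2 = 606.5 N
τ_a = K_W·8F_aD/(πd³) = 1.1235 × 46.477 = 52.219 MPa
τ_m = K_s·8F_mD/(πd³) = 1.0430 × 145.68 = 151.94 MPa
Goodman: 1/n_f = τ_a/S_se + τ_m/S_su = 52.219/477 + 151.94/1460 = 0.10947 + 0.10407 = 0.21354
n_f = 1/0.21354 = 4.683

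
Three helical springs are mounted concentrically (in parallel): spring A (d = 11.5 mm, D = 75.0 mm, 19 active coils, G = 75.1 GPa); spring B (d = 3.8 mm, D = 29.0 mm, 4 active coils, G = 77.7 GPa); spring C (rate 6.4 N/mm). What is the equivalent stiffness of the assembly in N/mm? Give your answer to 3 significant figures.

k_A = Gd⁴/(8D³N_a) = (75.1×10³)(11.5⁴)/(8·75.0³·19) = 20.483 N/mm
k_B = Gd⁴/(8D³N_a) = (77.7×10³)(3.8⁴)/(8·29.0³·4) = 20.759 N/mm
Parallel: k_eq = 20.483 + 20.759 + 6.4 = 47.643 N/mm

47.6 N/mm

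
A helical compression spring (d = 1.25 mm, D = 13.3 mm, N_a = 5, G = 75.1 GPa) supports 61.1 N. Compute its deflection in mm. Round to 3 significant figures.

k = Gd⁴/(8D³N_a) = (75.1×10³)(1.25⁴)/(8·13.3³·5) = 1.9483 N/mm
δ = F/k = 61.1 / 1.9483 = 31.36 mm

31.4 mm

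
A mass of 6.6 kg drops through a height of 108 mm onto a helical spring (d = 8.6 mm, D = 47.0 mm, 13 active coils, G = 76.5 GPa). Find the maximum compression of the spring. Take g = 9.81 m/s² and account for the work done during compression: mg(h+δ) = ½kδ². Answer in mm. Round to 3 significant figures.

k = Gd⁴/(8D³N_a) = (76.5×10³)(8.6⁴)/(8·47.0³·13) = 38.755 N/mm
W = mg = 6.6 × 9.81 = 64.746 N
½kδ² − Wδ − Wh = 0 → δ = (W + √(W² + 2kWh))/k
δ = (64.746 + √(4192 + 541995))/38.755 = (64.746 + 739.04)/38.755 = 20.74 mm

20.7 mm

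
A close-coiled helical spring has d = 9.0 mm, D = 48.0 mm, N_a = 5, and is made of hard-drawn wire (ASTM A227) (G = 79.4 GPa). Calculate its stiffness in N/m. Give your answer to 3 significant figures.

k = Gd⁴/(8D³N_a) = (79.4×10³ × 9.0⁴) / (8 × 48.0³ × 5)
  = 5.20943e+08 / 4.42368e+06 = 117.76 N/mm = 1.1776e+05 N/m

118000 N/m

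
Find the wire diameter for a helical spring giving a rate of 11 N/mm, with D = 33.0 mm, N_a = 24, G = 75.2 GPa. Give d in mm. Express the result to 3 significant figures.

5.64 mm

d = (8D³N_a·k / G)^(1/4) = (8·33.0³·24·11 / (75.2×10³))^0.25
  = (1009.3)^0.25 = 5.6364 mm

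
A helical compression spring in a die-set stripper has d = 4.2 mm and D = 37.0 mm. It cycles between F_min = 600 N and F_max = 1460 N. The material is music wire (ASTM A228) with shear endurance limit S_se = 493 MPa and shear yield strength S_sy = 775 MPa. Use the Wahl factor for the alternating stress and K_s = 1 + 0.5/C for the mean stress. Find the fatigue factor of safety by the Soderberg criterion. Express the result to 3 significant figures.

0.325

C = D/d = 37.0/4.2 = 8.8095; K_W = (4C−1)/(4C−4)+0.615/C = 1.1658; K_s = 1+0.5/C = 1.0568
F_a = (F_max−F_min)/2 = 430 N; F_m = (F_max+F_min)/2 = 1030 N
τ_a = K_W·8F_aD/(πd³) = 1.1658 × 546.84 = 637.54 MPa
τ_m = K_s·8F_mD/(πd³) = 1.0568 × 1309.9 = 1384.2 MPa
Soderberg: 1/n_f = τ_a/S_se + τ_m/S_sy = 637.54/493 + 1384.2/775 = 1.29317 + 1.78609 = 3.0793
n_f = 1/3.0793 = 0.3248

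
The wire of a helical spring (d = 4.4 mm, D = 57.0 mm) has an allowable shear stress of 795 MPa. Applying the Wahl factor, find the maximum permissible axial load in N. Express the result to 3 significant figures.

420 N

C = D/d = 57.0/4.4 = 12.9545
K_W = (4C−1)/(4C−4) + 0.615/C = 50.818/47.818 + 0.0475 = 1.1102
τ_max = K·8FD/(πd³) → F_max = τ_allow·πd³/(8DK)
F_max = 795·π·4.4³/(8·57.0·1.1102) = 2.1275e+05/506.26 = 420.25 N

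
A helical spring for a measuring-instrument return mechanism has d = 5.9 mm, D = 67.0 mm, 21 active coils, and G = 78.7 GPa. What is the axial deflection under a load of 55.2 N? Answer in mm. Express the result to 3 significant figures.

29.2 mm

k = Gd⁴/(8D³N_a) = (78.7×10³)(5.9⁴)/(8·67.0³·21) = 1.8873 N/mm
δ = F/k = 55.2 / 1.8873 = 29.248 mm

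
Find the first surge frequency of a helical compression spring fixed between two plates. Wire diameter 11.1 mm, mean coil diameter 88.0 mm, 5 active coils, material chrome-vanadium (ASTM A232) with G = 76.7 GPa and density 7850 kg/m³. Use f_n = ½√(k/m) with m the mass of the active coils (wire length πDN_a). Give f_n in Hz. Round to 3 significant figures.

k = Gd⁴/(8D³N_a) = (76.7×10³)(11.1⁴)/(8·88.0³·5) = 42.715 N/mm = 42715 N/m
Wire length L = πDN_a = π·88.0·5 = 1382.3 mm
m = ρ·(πd²/4)·L = 7850 × 96.769×10⁻⁶ m² × 1.3823 m = 1.05 kg
f_n = ½√(k/m) = 0.5·√(42715/1.05) = 0.5·√(40679) = 100.85 Hz

101 Hz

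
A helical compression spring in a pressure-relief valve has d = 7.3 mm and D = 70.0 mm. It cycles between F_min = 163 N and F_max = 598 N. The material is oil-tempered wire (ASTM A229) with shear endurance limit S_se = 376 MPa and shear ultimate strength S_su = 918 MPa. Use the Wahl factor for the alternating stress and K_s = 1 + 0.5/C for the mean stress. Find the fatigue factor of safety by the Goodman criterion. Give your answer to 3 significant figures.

C = D/d = 70.0/7.3 = 9.5890; K_W = (4C−1)/(4C−4)+0.615/C = 1.1515; K_s = 1+0.5/C = 1.0521
F_a = (F_max−F_min)/2 = 217.5 N; F_m = (F_max+F_min)/2 = 380.5 N
τ_a = K_W·8F_aD/(πd³) = 1.1515 × 99.662 = 114.76 MPa
τ_m = K_s·8F_mD/(πd³) = 1.0521 × 174.35 = 183.44 MPa
Goodman: 1/n_f = τ_a/S_se + τ_m/S_su = 114.76/376 + 183.44/918 = 0.30520 + 0.19983 = 0.50503
n_f = 1/0.50503 = 1.98

1.98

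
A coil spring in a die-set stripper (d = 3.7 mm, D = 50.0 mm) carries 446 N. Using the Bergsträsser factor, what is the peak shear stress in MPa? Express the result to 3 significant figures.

Spring index C = D/d = 50.0/3.7 = 13.5135
K_B = (4C+2)/(4C−3) = 56.054/51.054 = 1.0979
τ₀ = 8FD/(πd³) = 8·446·50.0/(π·3.7³) = 178400/159.13 = 1121.1 MPa
τ_max = K·τ₀ = 1.0979 × 1121.1 = 1230.9 MPa

1230 MPa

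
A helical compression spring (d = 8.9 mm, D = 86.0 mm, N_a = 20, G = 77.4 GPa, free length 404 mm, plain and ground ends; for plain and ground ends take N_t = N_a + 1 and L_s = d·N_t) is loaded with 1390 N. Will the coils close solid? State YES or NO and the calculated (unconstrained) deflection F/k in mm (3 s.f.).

k = Gd⁴/(8D³N_a) = (77.4×10³)(8.9⁴)/(8·86.0³·20) = 4.7718 N/mm
N_t = 21; L_s = 8.9·21 = 186.9 mm; δ_solid = L₀ − L_s = 404 − 186.9 = 217.1 mm
δ = F/k = 1390/4.7718 = 291.29 mm
δ ≥ δ_solid → spring goes solid

YES, δ = 291 mm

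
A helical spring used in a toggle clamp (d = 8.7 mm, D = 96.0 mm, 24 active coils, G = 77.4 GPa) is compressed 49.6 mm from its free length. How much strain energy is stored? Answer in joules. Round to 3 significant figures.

3.21 J

k = Gd⁴/(8D³N_a) = (77.4×10³)(8.7⁴)/(8·96.0³·24) = 2.6104 N/mm
U = ½kδ² = 0.5 × 2.6104 × 49.6² = 3211 N·mm = 3.211 J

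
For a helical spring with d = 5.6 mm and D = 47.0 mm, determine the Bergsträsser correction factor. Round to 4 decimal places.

C = D/d = 47.0/5.6 = 8.3929
K_B = (4C+2)/(4C−3) = 35.571/30.571 = 1.1636

1.1636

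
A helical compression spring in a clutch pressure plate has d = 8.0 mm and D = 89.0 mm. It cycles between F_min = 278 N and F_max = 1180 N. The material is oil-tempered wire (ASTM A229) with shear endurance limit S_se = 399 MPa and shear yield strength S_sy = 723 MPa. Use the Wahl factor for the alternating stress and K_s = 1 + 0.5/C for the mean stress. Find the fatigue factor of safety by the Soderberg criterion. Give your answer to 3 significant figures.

C = D/d = 89.0/8.0 = 11.1250; K_W = (4C−1)/(4C−4)+0.615/C = 1.1294; K_s = 1+0.5/C = 1.0449
F_a = (F_max−F_min)/2 = 451 N; F_m = (F_max+F_min)/2 = 729 N
τ_a = K_W·8F_aD/(πd³) = 1.1294 × 199.64 = 225.46 MPa
τ_m = K_s·8F_mD/(πd³) = 1.0449 × 322.69 = 337.19 MPa
Soderberg: 1/n_f = τ_a/S_se + τ_m/S_sy = 225.46/399 + 337.19/723 = 0.56506 + 0.46638 = 1.0314
n_f = 1/1.0314 = 0.9695

0.970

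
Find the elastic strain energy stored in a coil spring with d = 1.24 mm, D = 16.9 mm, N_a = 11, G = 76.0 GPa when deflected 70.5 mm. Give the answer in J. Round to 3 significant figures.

1.05 J

k = Gd⁴/(8D³N_a) = (76.0×10³)(1.24⁴)/(8·16.9³·11) = 0.42302 N/mm
U = ½kδ² = 0.5 × 0.42302 × 70.5² = 1051.2 N·mm = 1.0512 J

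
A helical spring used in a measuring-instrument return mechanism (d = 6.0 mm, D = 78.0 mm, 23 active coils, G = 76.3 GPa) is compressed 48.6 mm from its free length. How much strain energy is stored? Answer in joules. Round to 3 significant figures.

1.34 J

k = Gd⁴/(8D³N_a) = (76.3×10³)(6.0⁴)/(8·78.0³·23) = 1.1325 N/mm
U = ½kδ² = 0.5 × 1.1325 × 48.6² = 1337.4 N·mm = 1.3374 J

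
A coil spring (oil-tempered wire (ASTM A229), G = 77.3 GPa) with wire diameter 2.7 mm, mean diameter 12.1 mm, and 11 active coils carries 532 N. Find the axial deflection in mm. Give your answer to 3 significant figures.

20.2 mm

k = Gd⁴/(8D³N_a) = (77.3×10³)(2.7⁴)/(8·12.1³·11) = 26.351 N/mm
δ = F/k = 532 / 26.351 = 20.189 mm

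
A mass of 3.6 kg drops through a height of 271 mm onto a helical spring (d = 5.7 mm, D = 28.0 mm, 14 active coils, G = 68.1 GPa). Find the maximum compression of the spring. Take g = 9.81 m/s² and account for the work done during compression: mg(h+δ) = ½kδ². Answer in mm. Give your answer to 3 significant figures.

26.8 mm

k = Gd⁴/(8D³N_a) = (68.1×10³)(5.7⁴)/(8·28.0³·14) = 29.238 N/mm
W = mg = 3.6 × 9.81 = 35.316 N
½kδ² − Wδ − Wh = 0 → δ = (W + √(W² + 2kWh))/k
δ = (35.316 + √(1247.2 + 559661))/29.238 = (35.316 + 748.94)/29.238 = 26.823 mm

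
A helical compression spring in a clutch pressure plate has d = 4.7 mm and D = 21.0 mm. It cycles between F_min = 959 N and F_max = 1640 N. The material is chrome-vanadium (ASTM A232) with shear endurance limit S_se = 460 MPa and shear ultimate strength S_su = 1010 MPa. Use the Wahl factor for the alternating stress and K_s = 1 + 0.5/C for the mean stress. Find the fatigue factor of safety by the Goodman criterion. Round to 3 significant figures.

C = D/d = 21.0/4.7 = 4.4681; K_W = (4C−1)/(4C−4)+0.615/C = 1.3539; K_s = 1+0.5/C = 1.1119
F_a = (F_max−F_min)/2 = 340.5 N; F_m = (F_max+F_min)/2 = 1299.5 N
τ_a = K_W·8F_aD/(πd³) = 1.3539 × 175.38 = 237.45 MPa
τ_m = K_s·8F_mD/(πd³) = 1.1119 × 669.33 = 744.23 MPa
Goodman: 1/n_f = τ_a/S_se + τ_m/S_su = 237.45/460 + 744.23/1010 = 0.51619 + 0.73687 = 1.2531
n_f = 1/1.2531 = 0.798

0.798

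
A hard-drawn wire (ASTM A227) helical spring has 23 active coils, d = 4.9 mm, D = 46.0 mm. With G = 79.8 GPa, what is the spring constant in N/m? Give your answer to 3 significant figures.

2570 N/m

k = Gd⁴/(8D³N_a) = (79.8×10³ × 4.9⁴) / (8 × 46.0³ × 23)
  = 4.60031e+07 / 1.79098e+07 = 2.5686 N/mm = 2568.6 N/m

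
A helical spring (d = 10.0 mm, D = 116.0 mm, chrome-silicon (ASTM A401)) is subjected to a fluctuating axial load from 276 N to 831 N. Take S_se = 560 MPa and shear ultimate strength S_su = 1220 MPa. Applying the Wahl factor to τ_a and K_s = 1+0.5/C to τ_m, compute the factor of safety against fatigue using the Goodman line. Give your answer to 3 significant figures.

C = D/d = 116.0/10.0 = 11.6000; K_W = (4C−1)/(4C−4)+0.615/C = 1.1238; K_s = 1+0.5/C = 1.0431
F_a = (F_max−F_min)/2 = 277.5 N; F_m = (F_max+F_min)/2 = 553.5 N
τ_a = K_W·8F_aD/(πd³) = 1.1238 × 81.971 = 92.117 MPa
τ_m = K_s·8F_mD/(πd³) = 1.0431 × 163.5 = 170.55 MPa
Goodman: 1/n_f = τ_a/S_se + τ_m/S_su = 92.117/560 + 170.55/1220 = 0.16449 + 0.13979 = 0.30429
n_f = 1/0.30429 = 3.286

3.29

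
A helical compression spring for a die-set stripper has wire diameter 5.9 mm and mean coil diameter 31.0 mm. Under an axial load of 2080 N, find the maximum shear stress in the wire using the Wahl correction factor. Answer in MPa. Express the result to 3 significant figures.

1030 MPa

Spring index C = D/d = 31.0/5.9 = 5.2542
K_W = (4C−1)/(4C−4) + 0.615/C = 20.017/17.017 + 0.1170 = 1.2933
τ₀ = 8FD/(πd³) = 8·2080·31.0/(π·5.9³) = 515840/645.22 = 799.48 MPa
τ_max = K·τ₀ = 1.2933 × 799.48 = 1034 MPa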